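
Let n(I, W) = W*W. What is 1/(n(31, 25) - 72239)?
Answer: -1/71614 ≈ -1.3964e-5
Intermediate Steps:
n(I, W) = W²
1/(n(31, 25) - 72239) = 1/(25² - 72239) = 1/(625 - 72239) = 1/(-71614) = -1/71614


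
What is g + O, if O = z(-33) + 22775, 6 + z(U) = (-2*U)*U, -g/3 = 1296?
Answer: 16703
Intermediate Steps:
g = -3888 (g = -3*1296 = -3888)
z(U) = -6 - 2*U² (z(U) = -6 + (-2*U)*U = -6 - 2*U²)
O = 20591 (O = (-6 - 2*(-33)²) + 22775 = (-6 - 2*1089) + 22775 = (-6 - 2178) + 22775 = -2184 + 22775 = 20591)
g + O = -3888 + 20591 = 16703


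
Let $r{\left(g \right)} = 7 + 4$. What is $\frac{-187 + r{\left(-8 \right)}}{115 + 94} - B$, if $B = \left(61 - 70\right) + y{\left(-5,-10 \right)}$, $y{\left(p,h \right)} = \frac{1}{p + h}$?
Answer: $\frac{2344}{285} \approx 8.2246$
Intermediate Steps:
$r{\left(g \right)} = 11$
$y{\left(p,h \right)} = \frac{1}{h + p}$
$B = - \frac{136}{15}$ ($B = \left(61 - 70\right) + \frac{1}{-10 - 5} = -9 + \frac{1}{-15} = -9 - \frac{1}{15} = - \frac{136}{15} \approx -9.0667$)
$\frac{-187 + r{\left(-8 \right)}}{115 + 94} - B = \frac{-187 + 11}{115 + 94} - - \frac{136}{15} = - \frac{176}{209} + \frac{136}{15} = \left(-176\right) \frac{1}{209} + \frac{136}{15} = - \frac{16}{19} + \frac{136}{15} = \frac{2344}{285}$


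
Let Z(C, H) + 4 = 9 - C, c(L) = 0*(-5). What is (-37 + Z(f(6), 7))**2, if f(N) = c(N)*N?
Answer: 1024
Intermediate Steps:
c(L) = 0
f(N) = 0 (f(N) = 0*N = 0)
Z(C, H) = 5 - C (Z(C, H) = -4 + (9 - C) = 5 - C)
(-37 + Z(f(6), 7))**2 = (-37 + (5 - 1*0))**2 = (-37 + (5 + 0))**2 = (-37 + 5)**2 = (-32)**2 = 1024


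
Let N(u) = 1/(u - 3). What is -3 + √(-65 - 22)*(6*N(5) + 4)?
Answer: -3 + 7*I*√87 ≈ -3.0 + 65.292*I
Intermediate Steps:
N(u) = 1/(-3 + u)
-3 + √(-65 - 22)*(6*N(5) + 4) = -3 + √(-65 - 22)*(6/(-3 + 5) + 4) = -3 + √(-87)*(6/2 + 4) = -3 + (I*√87)*(6*(½) + 4) = -3 + (I*√87)*(3 + 4) = -3 + (I*√87)*7 = -3 + 7*I*√87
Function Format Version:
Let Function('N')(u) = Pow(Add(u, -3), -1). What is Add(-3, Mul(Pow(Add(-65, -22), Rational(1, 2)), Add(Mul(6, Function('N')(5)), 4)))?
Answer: Add(-3, Mul(7, I, Pow(87, Rational(1, 2)))) ≈ Add(-3.0000, Mul(65.292, I))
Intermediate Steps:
Function('N')(u) = Pow(Add(-3, u), -1)
Add(-3, Mul(Pow(Add(-65, -22), Rational(1, 2)), Add(Mul(6, Function('N')(5)), 4))) = Add(-3, Mul(Pow(Add(-65, -22), Rational(1, 2)), Add(Mul(6, Pow(Add(-3, 5), -1)), 4))) = Add(-3, Mul(Pow(-87, Rational(1, 2)), Add(Mul(6, Pow(2, -1)), 4))) = Add(-3, Mul(Mul(I, Pow(87, Rational(1, 2))), Add(Mul(6, Rational(1, 2)), 4))) = Add(-3, Mul(Mul(I, Pow(87, Rational(1, 2))), Add(3, 4))) = Add(-3, Mul(Mul(I, Pow(87, Rational(1, 2))), 7)) = Add(-3, Mul(7, I, Pow(87, Rational(1, 2))))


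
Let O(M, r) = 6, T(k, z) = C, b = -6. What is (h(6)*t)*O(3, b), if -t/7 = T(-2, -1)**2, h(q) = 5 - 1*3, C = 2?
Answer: -336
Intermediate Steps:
T(k, z) = 2
h(q) = 2 (h(q) = 5 - 3 = 2)
t = -28 (t = -7*2**2 = -7*4 = -28)
(h(6)*t)*O(3, b) = (2*(-28))*6 = -56*6 = -336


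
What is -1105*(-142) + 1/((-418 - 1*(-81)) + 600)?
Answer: 41267331/263 ≈ 1.5691e+5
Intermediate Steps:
-1105*(-142) + 1/((-418 - 1*(-81)) + 600) = 156910 + 1/((-418 + 81) + 600) = 156910 + 1/(-337 + 600) = 156910 + 1/263 = 41267331/263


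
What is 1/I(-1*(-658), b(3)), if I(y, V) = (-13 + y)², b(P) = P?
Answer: 1/416025 ≈ 2.4037e-6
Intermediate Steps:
1/I(-1*(-658), b(3)) = 1/((-13 - 1*(-658))²) = 1/((-13 + 658)²) = 1/(645²) = 1/416025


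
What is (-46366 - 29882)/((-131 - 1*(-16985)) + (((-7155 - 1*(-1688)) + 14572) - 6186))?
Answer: -8472/2197 ≈ -3.8562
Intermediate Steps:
(-46366 - 29882)/((-131 - 1*(-16985)) + (((-7155 - 1*(-1688)) + 14572) - 6186)) = -76248/((-131 + 16985) + (((-7155 + 1688) + 14572) - 6186)) = -76248/(16854 + ((-5467 + 14572) - 6186)) = -76248/(16854 + (9105 - 6186)) = -76248/(16854 + 2919) = -76248/19773 = -76248*1/19773 = -8472/2197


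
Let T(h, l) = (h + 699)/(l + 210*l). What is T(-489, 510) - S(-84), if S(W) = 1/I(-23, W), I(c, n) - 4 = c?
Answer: 3720/68153 ≈ 0.054583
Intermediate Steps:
I(c, n) = 4 + c
S(W) = -1/19 (S(W) = 1/(4 - 23) = 1/(-19) = -1/19)
T(h, l) = (699 + h)/(211*l) (T(h, l) = (699 + h)/((211*l)) = (699 + h)*(1/(211*l)) = (699 + h)/(211*l))
T(-489, 510) - S(-84) = (1/211)*(699 - 489)/510 - 1*(-1/19) = (1/211)*(1/510)*210 + 1/19 = 7/3587 + 1/19 = 3720/68153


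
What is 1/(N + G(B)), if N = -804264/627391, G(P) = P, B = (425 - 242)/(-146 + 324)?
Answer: -111675598/28346439 ≈ -3.9397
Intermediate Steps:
B = 183/178 ≈ 1.0281
N = -804264/627391 (N = -804264*1/627391 = -804264/627391 ≈ -1.2819)
1/(N + G(B)) = 1/(-804264/627391 + 183/178) = 1/(-28346439/111675598) = -111675598/28346439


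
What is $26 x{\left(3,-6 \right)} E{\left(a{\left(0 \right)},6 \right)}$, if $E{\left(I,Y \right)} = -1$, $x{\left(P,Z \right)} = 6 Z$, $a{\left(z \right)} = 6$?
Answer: $936$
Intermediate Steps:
$26 x{\left(3,-6 \right)} E{\left(a{\left(0 \right)},6 \right)} = 26 \cdot 6 \left(-6\right) \left(-1\right) = 26 \left(-36\right) \left(-1\right) = \left(-936\right) \left(-1\right) = 936$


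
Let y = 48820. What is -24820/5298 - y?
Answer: -129336590/2649 ≈ -48825.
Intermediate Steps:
-24820/5298 - y = -24820/5298 - 1*48820 = -24820*1/5298 - 48820 = -12410/2649 - 48820 = -129336590/2649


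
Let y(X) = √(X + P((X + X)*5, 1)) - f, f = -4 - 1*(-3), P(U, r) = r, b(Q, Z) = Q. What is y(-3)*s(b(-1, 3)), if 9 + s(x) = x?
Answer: -10 - 10*I*√2 ≈ -10.0 - 14.142*I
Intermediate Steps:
s(x) = -9 + x
f = -1 (f = -4 + 3 = -1)
y(X) = 1 + √(1 + X) (y(X) = √(X + 1) - 1*(-1) = √(1 + X) + 1 = 1 + √(1 + X))
y(-3)*s(b(-1, 3)) = (1 + √(1 - 3))*(-9 - 1) = (1 + √(-2))*(-10) = (1 + I*√2)*(-10) = -10 - 10*I*√2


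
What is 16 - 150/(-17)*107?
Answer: 16322/17 ≈ 960.12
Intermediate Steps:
16 - 150/(-17)*107 = 16 - 150*(-1/17)*107 = 16 + (150/17)*107 = 16 + 16050/17 = 16322/17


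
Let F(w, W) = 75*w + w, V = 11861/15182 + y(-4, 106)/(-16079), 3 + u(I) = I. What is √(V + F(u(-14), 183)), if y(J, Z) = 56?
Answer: I*√1570293953765186378/34873054 ≈ 35.934*I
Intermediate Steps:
u(I) = -3 + I
V = 27123261/34873054 (V = 11861/15182 + 56/(-16079) = 11861*(1/15182) + 56*(-1/16079) = 11861/15182 - 8/2297 = 27123261/34873054 ≈ 0.77777)
F(w, W) = 76*w
√(V + F(u(-14), 183)) = √(27123261/34873054 + 76*(-3 - 14)) = √(27123261/34873054 + 76*(-17)) = √(27123261/34873054 - 1292) = √(-45028862507/34873054) = I*√1570293953765186378/34873054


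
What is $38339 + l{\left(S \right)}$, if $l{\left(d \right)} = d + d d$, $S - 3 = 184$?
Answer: $73495$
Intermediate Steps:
$S = 187$ ($S = 3 + 184 = 187$)
$l{\left(d \right)} = d + d^{2}$
$38339 + l{\left(S \right)} = 38339 + 187 \left(1 + 187\right) = 38339 + 187 \cdot 188 = 38339 + 35156 = 73495$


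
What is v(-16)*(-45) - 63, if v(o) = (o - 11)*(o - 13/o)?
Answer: -296253/16 ≈ -18516.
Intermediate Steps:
v(o) = (-11 + o)*(o - 13/o)
v(-16)*(-45) - 63 = (-13 + (-16)² - 11*(-16) + 143/(-16))*(-45) - 63 = (-13 + 256 + 176 + 143*(-1/16))*(-45) - 63 = (-13 + 256 + 176 - 143/16)*(-45) - 63 = (6561/16)*(-45) - 63 = -295245/16 - 63 = -296253/16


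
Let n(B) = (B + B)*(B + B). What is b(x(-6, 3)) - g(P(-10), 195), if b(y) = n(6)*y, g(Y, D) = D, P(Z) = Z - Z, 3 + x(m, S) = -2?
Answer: -915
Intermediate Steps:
x(m, S) = -5 (x(m, S) = -3 - 2 = -5)
P(Z) = 0
n(B) = 4*B² (n(B) = (2*B)*(2*B) = 4*B²)
b(y) = 144*y (b(y) = (4*6²)*y = (4*36)*y = 144*y)
b(x(-6, 3)) - g(P(-10), 195) = 144*(-5) - 1*195 = -720 - 195 = -915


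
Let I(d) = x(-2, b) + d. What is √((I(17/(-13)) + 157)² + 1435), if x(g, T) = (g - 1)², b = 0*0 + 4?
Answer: 2*√1206599/13 ≈ 168.99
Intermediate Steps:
b = 4 (b = 0 + 4 = 4)
x(g, T) = (-1 + g)²
I(d) = 9 + d (I(d) = (-1 - 2)² + d = (-3)² + d = 9 + d)
√((I(17/(-13)) + 157)² + 1435) = √(((9 + 17/(-13)) + 157)² + 1435) = √(((9 + 17*(-1/13)) + 157)² + 1435) = √(((9 - 17/13) + 157)² + 1435) = √((100/13 + 157)² + 1435) = √((2141/13)² + 1435) = √(4583881/169 + 1435) = √(4826396/169) = 2*√1206599/13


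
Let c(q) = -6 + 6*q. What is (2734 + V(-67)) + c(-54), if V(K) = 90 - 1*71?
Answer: 2423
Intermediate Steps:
V(K) = 19 (V(K) = 90 - 71 = 19)
(2734 + V(-67)) + c(-54) = (2734 + 19) + (-6 + 6*(-54)) = 2753 + (-6 - 324) = 2753 - 330 = 2423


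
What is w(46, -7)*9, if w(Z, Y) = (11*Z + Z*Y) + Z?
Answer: 2070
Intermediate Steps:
w(Z, Y) = 12*Z + Y*Z (w(Z, Y) = (11*Z + Y*Z) + Z = 12*Z + Y*Z)
w(46, -7)*9 = (46*(12 - 7))*9 = (46*5)*9 = 230*9 = 2070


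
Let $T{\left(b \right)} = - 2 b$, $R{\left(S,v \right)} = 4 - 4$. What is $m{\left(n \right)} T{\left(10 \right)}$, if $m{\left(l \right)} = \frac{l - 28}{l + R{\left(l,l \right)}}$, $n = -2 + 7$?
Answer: $92$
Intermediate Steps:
$R{\left(S,v \right)} = 0$
$n = 5$
$m{\left(l \right)} = \frac{-28 + l}{l}$ ($m{\left(l \right)} = \frac{l - 28}{l + 0} = \frac{-28 + l}{l}$)
$m{\left(n \right)} T{\left(10 \right)} = \frac{-28 + 5}{5} \left(\left(-2\right) 10\right) = \frac{1}{5} \left(-23\right) \left(-20\right) = \left(- \frac{23}{5}\right) \left(-20\right) = 92$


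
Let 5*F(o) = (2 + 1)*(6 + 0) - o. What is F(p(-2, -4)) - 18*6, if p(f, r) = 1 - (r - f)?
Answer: -105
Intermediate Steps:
p(f, r) = 1 + f - r (p(f, r) = 1 + (f - r) = 1 + f - r)
F(o) = 18/5 - o/5 (F(o) = ((2 + 1)*(6 + 0) - o)/5 = (3*6 - o)/5 = (18 - o)/5 = 18/5 - o/5)
F(p(-2, -4)) - 18*6 = (18/5 - (1 - 2 - 1*(-4))/5) - 18*6 = (18/5 - (1 - 2 + 4)/5) - 108 = (18/5 - 1/5*3) - 108 = (18/5 - 3/5) - 108 = 3 - 108 = -105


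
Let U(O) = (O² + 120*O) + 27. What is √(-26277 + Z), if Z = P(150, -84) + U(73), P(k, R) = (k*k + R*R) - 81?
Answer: √17314 ≈ 131.58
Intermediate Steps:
U(O) = 27 + O² + 120*O
P(k, R) = -81 + R² + k² (P(k, R) = (k² + R²) - 81 = (R² + k²) - 81 = -81 + R² + k²)
Z = 43591 (Z = (-81 + (-84)² + 150²) + (27 + 73² + 120*73) = (-81 + 7056 + 22500) + (27 + 5329 + 8760) = 29475 + 14116 = 43591)
√(-26277 + Z) = √(-26277 + 43591) = √17314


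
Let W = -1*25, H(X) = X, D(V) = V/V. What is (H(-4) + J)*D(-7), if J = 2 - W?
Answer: 23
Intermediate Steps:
D(V) = 1
W = -25
J = 27 (J = 2 - 1*(-25) = 2 + 25 = 27)
(H(-4) + J)*D(-7) = (-4 + 27)*1 = 23*1 = 23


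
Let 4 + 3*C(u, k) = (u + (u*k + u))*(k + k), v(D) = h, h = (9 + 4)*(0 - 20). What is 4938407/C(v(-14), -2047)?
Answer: -4938407/725593268 ≈ -0.0068060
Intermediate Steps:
h = -260 (h = 13*(-20) = -260)
v(D) = -260
C(u, k) = -4/3 + 2*k*(2*u + k*u)/3 (C(u, k) = -4/3 + ((u + (u*k + u))*(k + k))/3 = -4/3 + ((u + (k*u + u))*(2*k))/3 = -4/3 + ((u + (u + k*u))*(2*k))/3 = -4/3 + ((2*u + k*u)*(2*k))/3 = -4/3 + (2*k*(2*u + k*u))/3 = -4/3 + 2*k*(2*u + k*u)/3)
4938407/C(v(-14), -2047) = 4938407/(-4/3 + (⅔)*(-260)*(-2047)² + (4/3)*(-2047)*(-260)) = 4938407/(-4/3 + (⅔)*(-260)*4190209 + 2128880/3) = 4938407/(-4/3 - 2178908680/3 + 2128880/3) = 4938407/(-725593268) = 4938407*(-1/725593268) = -4938407/725593268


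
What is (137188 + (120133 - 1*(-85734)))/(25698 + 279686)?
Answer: 343055/305384 ≈ 1.1234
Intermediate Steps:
(137188 + (120133 - 1*(-85734)))/(25698 + 279686) = (137188 + (120133 + 85734))/305384 = (137188 + 205867)*(1/305384) = 343055*(1/305384) = 343055/305384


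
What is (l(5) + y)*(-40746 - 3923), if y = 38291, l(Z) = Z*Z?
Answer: -1711537404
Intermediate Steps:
l(Z) = Z**2
(l(5) + y)*(-40746 - 3923) = (5**2 + 38291)*(-40746 - 3923) = (25 + 38291)*(-44669) = 38316*(-44669) = -1711537404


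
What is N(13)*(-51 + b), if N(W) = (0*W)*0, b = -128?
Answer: 0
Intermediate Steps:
N(W) = 0 (N(W) = 0*0 = 0)
N(13)*(-51 + b) = 0*(-51 - 128) = 0*(-179) = 0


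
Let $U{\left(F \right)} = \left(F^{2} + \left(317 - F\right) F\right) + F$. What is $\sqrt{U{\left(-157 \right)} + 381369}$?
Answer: $3 \sqrt{36827} \approx 575.71$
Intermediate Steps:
$U{\left(F \right)} = F + F^{2} + F \left(317 - F\right)$ ($U{\left(F \right)} = \left(F^{2} + F \left(317 - F\right)\right) + F = F + F^{2} + F \left(317 - F\right)$)
$\sqrt{U{\left(-157 \right)} + 381369} = \sqrt{318 \left(-157\right) + 381369} = \sqrt{-49926 + 381369} = \sqrt{331443} = 3 \sqrt{36827}$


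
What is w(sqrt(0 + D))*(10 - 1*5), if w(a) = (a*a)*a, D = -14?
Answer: -70*I*sqrt(14) ≈ -261.92*I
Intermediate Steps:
w(a) = a**3 (w(a) = a**2*a = a**3)
w(sqrt(0 + D))*(10 - 1*5) = (sqrt(0 - 14))**3*(10 - 1*5) = (sqrt(-14))**3*(10 - 5) = (I*sqrt(14))**3*5 = -14*I*sqrt(14)*5 = -70*I*sqrt(14)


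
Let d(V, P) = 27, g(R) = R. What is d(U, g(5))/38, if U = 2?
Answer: 27/38 ≈ 0.71053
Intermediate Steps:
d(U, g(5))/38 = 27/38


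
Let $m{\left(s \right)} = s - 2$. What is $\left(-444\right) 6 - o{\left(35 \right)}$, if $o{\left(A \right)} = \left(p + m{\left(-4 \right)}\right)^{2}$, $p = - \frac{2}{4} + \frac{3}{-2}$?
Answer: $-2728$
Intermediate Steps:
$m{\left(s \right)} = -2 + s$
$p = -2$ ($p = \left(-2\right) \frac{1}{4} + 3 \left(- \frac{1}{2}\right) = - \frac{1}{2} - \frac{3}{2} = -2$)
$o{\left(A \right)} = 64$ ($o{\left(A \right)} = \left(-2 - 6\right)^{2} = \left(-8\right)^{2} = 64$)
$\left(-444\right) 6 - o{\left(35 \right)} = \left(-444\right) 6 - 64 = -2664 - 64 = -2728$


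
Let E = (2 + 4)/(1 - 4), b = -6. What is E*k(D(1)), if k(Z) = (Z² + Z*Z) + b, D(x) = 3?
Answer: -24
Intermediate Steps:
k(Z) = -6 + 2*Z² (k(Z) = (Z² + Z*Z) - 6 = (Z² + Z²) - 6 = 2*Z² - 6 = -6 + 2*Z²)
E = -2 (E = 6/(-3) = 6*(-⅓) = -2)
E*k(D(1)) = -2*(-6 + 2*3²) = -2*(-6 + 2*9) = -2*(-6 + 18) = -2*12 = -24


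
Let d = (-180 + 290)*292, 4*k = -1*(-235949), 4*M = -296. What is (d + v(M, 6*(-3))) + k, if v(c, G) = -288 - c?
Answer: 363573/4 ≈ 90893.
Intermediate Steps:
M = -74 (M = (1/4)*(-296) = -74)
k = 235949/4 (k = (-1*(-235949))/4 = (1/4)*235949 = 235949/4 ≈ 58987.)
d = 32120 (d = 110*292 = 32120)
(d + v(M, 6*(-3))) + k = (32120 + (-288 - 1*(-74))) + 235949/4 = (32120 + (-288 + 74)) + 235949/4 = (32120 - 214) + 235949/4 = 31906 + 235949/4 = 363573/4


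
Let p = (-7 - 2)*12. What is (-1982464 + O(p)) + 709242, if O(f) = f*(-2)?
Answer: -1273006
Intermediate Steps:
p = -108 (p = -9*12 = -108)
O(f) = -2*f
(-1982464 + O(p)) + 709242 = (-1982464 - 2*(-108)) + 709242 = (-1982464 + 216) + 709242 = -1982248 + 709242 = -1273006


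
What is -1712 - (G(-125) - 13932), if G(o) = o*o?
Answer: -3405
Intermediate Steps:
G(o) = o²
-1712 - (G(-125) - 13932) = -1712 - ((-125)² - 13932) = -1712 - (15625 - 13932) = -1712 - 1*1693 = -1712 - 1693 = -3405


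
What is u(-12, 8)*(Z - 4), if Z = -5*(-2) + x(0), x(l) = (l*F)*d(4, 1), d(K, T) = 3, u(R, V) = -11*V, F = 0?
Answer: -528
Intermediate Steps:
x(l) = 0 (x(l) = (l*0)*3 = 0*3 = 0)
Z = 10 (Z = -5*(-2) + 0 = 10 + 0 = 10)
u(-12, 8)*(Z - 4) = (-11*8)*(10 - 4) = -88*6 = -528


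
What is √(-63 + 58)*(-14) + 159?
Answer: 159 - 14*I*√5 ≈ 159.0 - 31.305*I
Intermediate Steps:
√(-63 + 58)*(-14) + 159 = √(-5)*(-14) + 159 = (I*√5)*(-14) + 159 = -14*I*√5 + 159 = 159 - 14*I*√5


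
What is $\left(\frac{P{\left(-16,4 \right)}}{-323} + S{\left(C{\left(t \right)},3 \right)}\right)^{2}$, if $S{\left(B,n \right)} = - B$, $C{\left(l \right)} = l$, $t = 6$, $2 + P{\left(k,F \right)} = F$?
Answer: $\frac{3763600}{104329} \approx 36.074$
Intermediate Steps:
$P{\left(k,F \right)} = -2 + F$
$\left(\frac{P{\left(-16,4 \right)}}{-323} + S{\left(C{\left(t \right)},3 \right)}\right)^{2} = \left(\frac{-2 + 4}{-323} - 6\right)^{2} = \left(2 \left(- \frac{1}{323}\right) - 6\right)^{2} = \left(- \frac{2}{323} - 6\right)^{2} = \left(- \frac{1940}{323}\right)^{2} = \frac{3763600}{104329}$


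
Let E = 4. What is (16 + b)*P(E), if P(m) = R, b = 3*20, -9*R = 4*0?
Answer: 0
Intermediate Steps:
R = 0 (R = -4*0/9 = -1/9*0 = 0)
b = 60
P(m) = 0
(16 + b)*P(E) = (16 + 60)*0 = 76*0 = 0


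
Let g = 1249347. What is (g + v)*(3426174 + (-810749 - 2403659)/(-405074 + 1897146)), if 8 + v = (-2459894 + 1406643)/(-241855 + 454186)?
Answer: 169512181766654709529870/39601642479 ≈ 4.2804e+12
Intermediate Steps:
v = -2751899/212331 (v = -8 + (-2459894 + 1406643)/(-241855 + 454186) = -8 - 1053251/212331 = -2751899/212331 ≈ -12.960)
(g + v)*(3426174 + (-810749 - 2403659)/(-405074 + 1897146)) = (1249347 - 2751899/212331)*(3426174 + (-810749 - 2403659)/(-405074 + 1897146)) = 265272345958*(3426174 - 3214408/1492072)/212331 = 265272345958*(3426174 - 3214408*1/1492072)/212331 = 265272345958*(3426174 - 401801/186509)/212331 = (265272345958/212331)*(639011884765/186509) = 169512181766654709529870/39601642479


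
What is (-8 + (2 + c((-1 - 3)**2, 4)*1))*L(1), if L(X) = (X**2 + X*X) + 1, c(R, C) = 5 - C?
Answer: -15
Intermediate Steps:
L(X) = 1 + 2*X**2 (L(X) = (X**2 + X**2) + 1 = 2*X**2 + 1 = 1 + 2*X**2)
(-8 + (2 + c((-1 - 3)**2, 4)*1))*L(1) = (-8 + (2 + (5 - 1*4)*1))*(1 + 2*1**2) = (-8 + (2 + (5 - 4)*1))*(1 + 2*1) = (-8 + (2 + 1*1))*(1 + 2) = (-8 + (2 + 1))*3 = (-8 + 3)*3 = -5*3 = -15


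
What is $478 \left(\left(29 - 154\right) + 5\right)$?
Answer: $-57360$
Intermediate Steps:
$478 \left(\left(29 - 154\right) + 5\right) = 478 \left(-125 + 5\right) = 478 \left(-120\right) = -57360$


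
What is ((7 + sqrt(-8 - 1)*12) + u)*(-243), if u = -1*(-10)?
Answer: -4131 - 8748*I ≈ -4131.0 - 8748.0*I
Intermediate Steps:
u = 10
((7 + sqrt(-8 - 1)*12) + u)*(-243) = ((7 + sqrt(-8 - 1)*12) + 10)*(-243) = ((7 + sqrt(-9)*12) + 10)*(-243) = ((7 + (3*I)*12) + 10)*(-243) = ((7 + 36*I) + 10)*(-243) = (17 + 36*I)*(-243) = -4131 - 8748*I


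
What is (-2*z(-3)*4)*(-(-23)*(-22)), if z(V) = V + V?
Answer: -24288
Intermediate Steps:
z(V) = 2*V
(-2*z(-3)*4)*(-(-23)*(-22)) = (-4*(-3)*4)*(-(-23)*(-22)) = (-2*(-6)*4)*(-1*506) = (12*4)*(-506) = 48*(-506) = -24288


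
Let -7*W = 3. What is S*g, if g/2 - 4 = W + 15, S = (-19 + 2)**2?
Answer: 75140/7 ≈ 10734.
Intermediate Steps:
W = -3/7 (W = -1/7*3 = -3/7 ≈ -0.42857)
S = 289 (S = (-17)**2 = 289)
g = 260/7 (g = 8 + 2*(-3/7 + 15) = 8 + 2*(102/7) = 8 + 204/7 = 260/7 ≈ 37.143)
S*g = 289*(260/7) = 75140/7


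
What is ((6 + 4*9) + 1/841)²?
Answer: 1247714329/707281 ≈ 1764.1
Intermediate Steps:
((6 + 4*9) + 1/841)² = ((6 + 36) + 1/841)² = (42 + 1/841)² = (35323/841)² = 1247714329/707281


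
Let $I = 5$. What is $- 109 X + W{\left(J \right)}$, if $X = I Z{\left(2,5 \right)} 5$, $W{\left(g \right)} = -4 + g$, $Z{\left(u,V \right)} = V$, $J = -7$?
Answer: $-13636$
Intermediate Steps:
$X = 125$ ($X = 5 \cdot 5 \cdot 5 = 25 \cdot 5 = 125$)
$- 109 X + W{\left(J \right)} = \left(-109\right) 125 - 11 = -13625 - 11 = -13636$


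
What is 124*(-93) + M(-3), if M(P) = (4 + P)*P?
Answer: -11535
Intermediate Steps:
M(P) = P*(4 + P)
124*(-93) + M(-3) = 124*(-93) - 3*(4 - 3) = -11532 - 3*1 = -11532 - 3 = -11535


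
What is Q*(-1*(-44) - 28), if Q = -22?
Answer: -352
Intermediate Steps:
Q*(-1*(-44) - 28) = -22*(-1*(-44) - 28) = -22*(44 - 28) = -22*16 = -352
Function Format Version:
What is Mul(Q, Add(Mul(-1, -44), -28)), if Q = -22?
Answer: -352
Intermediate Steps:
Mul(Q, Add(Mul(-1, -44), -28)) = Mul(-22, Add(Mul(-1, -44), -28)) = Mul(-22, Add(44, -28)) = Mul(-22, 16) = -352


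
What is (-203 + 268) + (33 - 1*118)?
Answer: -20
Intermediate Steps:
(-203 + 268) + (33 - 1*118) = 65 + (33 - 118) = 65 - 85 = -20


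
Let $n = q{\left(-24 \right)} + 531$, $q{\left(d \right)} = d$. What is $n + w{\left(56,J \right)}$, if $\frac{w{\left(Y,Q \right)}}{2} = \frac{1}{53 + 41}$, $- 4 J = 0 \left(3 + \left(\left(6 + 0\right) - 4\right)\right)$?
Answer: $\frac{23830}{47} \approx 507.02$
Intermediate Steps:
$J = 0$ ($J = - \frac{0 \left(3 + \left(\left(6 + 0\right) - 4\right)\right)}{4} = - \frac{0 \left(3 + \left(6 - 4\right)\right)}{4} = - \frac{0 \left(3 + 2\right)}{4} = - \frac{0 \cdot 5}{4} = \left(- \frac{1}{4}\right) 0 = 0$)
$w{\left(Y,Q \right)} = \frac{1}{47}$ ($w{\left(Y,Q \right)} = \frac{2}{53 + 41} = \frac{2}{94} = 2 \cdot \frac{1}{94} = \frac{1}{47}$)
$n = 507$ ($n = -24 + 531 = 507$)
$n + w{\left(56,J \right)} = 507 + \frac{1}{47} = \frac{23830}{47}$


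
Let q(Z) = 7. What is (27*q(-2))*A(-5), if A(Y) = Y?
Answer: -945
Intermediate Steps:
(27*q(-2))*A(-5) = (27*7)*(-5) = 189*(-5) = -945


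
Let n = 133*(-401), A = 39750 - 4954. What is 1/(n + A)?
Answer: -1/18537 ≈ -5.3946e-5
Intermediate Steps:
A = 34796
n = -53333
1/(n + A) = 1/(-53333 + 34796) = 1/(-18537) = -1/18537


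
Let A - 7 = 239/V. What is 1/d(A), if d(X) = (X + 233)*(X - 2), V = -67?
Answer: 4489/1520736 ≈ 0.0029519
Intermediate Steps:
A = 230/67 (A = 7 + 239/(-67) = 7 + 239*(-1/67) = 7 - 239/67 = 230/67 ≈ 3.4328)
d(X) = (-2 + X)*(233 + X) (d(X) = (233 + X)*(-2 + X) = (-2 + X)*(233 + X))
1/d(A) = 1/(-466 + (230/67)² + 231*(230/67)) = 1/(-466 + 52900/4489 + 53130/67) = 1/(1520736/4489) = 4489/1520736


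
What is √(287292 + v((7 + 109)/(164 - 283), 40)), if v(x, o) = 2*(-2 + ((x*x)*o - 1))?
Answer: √4069333526/119 ≈ 536.06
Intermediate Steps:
v(x, o) = -6 + 2*o*x² (v(x, o) = 2*(-2 + (x²*o - 1)) = 2*(-2 + (o*x² - 1)) = 2*(-2 + (-1 + o*x²)) = 2*(-3 + o*x²) = -6 + 2*o*x²)
√(287292 + v((7 + 109)/(164 - 283), 40)) = √(287292 + (-6 + 2*40*((7 + 109)/(164 - 283))²)) = √(287292 + (-6 + 2*40*(116/(-119))²)) = √(287292 + (-6 + 2*40*(116*(-1/119))²)) = √(287292 + (-6 + 2*40*(-116/119)²)) = √(287292 + (-6 + 2*40*(13456/14161))) = √(287292 + (-6 + 1076480/14161)) = √(287292 + 991514/14161) = √(4069333526/14161) = √4069333526/119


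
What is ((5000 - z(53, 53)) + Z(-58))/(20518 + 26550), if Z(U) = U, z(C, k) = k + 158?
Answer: 4731/47068 ≈ 0.10051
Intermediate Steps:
z(C, k) = 158 + k
((5000 - z(53, 53)) + Z(-58))/(20518 + 26550) = ((5000 - (158 + 53)) - 58)/(20518 + 26550) = ((5000 - 1*211) - 58)/47068 = ((5000 - 211) - 58)*(1/47068) = (4789 - 58)*(1/47068) = 4731*(1/47068) = 4731/47068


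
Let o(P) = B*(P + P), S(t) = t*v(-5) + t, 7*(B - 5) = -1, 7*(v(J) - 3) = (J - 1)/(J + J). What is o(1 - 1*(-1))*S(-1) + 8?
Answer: -17488/245 ≈ -71.380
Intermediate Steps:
v(J) = 3 + (-1 + J)/(14*J) (v(J) = 3 + ((J - 1)/(J + J))/7 = 3 + ((-1 + J)/((2*J)))/7 = 3 + ((-1 + J)*(1/(2*J)))/7 = 3 + ((-1 + J)/(2*J))/7 = 3 + (-1 + J)/(14*J))
B = 34/7 (B = 5 + (⅐)*(-1) = 5 - ⅐ = 34/7 ≈ 4.8571)
S(t) = 143*t/35 (S(t) = t*((1/14)*(-1 + 43*(-5))/(-5)) + t = t*((1/14)*(-⅕)*(-1 - 215)) + t = t*((1/14)*(-⅕)*(-216)) + t = t*(108/35) + t = 108*t/35 + t = 143*t/35)
o(P) = 68*P/7 (o(P) = 34*(P + P)/7 = 34*(2*P)/7 = 68*P/7)
o(1 - 1*(-1))*S(-1) + 8 = (68*(1 - 1*(-1))/7)*((143/35)*(-1)) + 8 = (68*(1 + 1)/7)*(-143/35) + 8 = ((68/7)*2)*(-143/35) + 8 = (136/7)*(-143/35) + 8 = -19448/245 + 8 = -17488/245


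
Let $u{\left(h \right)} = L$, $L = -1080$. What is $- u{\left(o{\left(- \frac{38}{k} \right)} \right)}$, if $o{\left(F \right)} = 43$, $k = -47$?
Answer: $1080$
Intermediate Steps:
$u{\left(h \right)} = -1080$
$- u{\left(o{\left(- \frac{38}{k} \right)} \right)} = \left(-1\right) \left(-1080\right) = 1080$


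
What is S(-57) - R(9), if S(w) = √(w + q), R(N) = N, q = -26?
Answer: -9 + I*√83 ≈ -9.0 + 9.1104*I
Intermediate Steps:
S(w) = √(-26 + w) (S(w) = √(w - 26) = √(-26 + w))
S(-57) - R(9) = √(-26 - 57) - 1*9 = √(-83) - 9 = I*√83 - 9 = -9 + I*√83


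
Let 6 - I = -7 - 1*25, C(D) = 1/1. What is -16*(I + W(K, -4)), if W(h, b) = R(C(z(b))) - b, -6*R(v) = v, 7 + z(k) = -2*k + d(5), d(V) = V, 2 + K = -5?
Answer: -2008/3 ≈ -669.33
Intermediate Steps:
K = -7 (K = -2 - 5 = -7)
z(k) = -2 - 2*k (z(k) = -7 + (-2*k + 5) = -7 + (5 - 2*k) = -2 - 2*k)
C(D) = 1
R(v) = -v/6
W(h, b) = -⅙ - b (W(h, b) = -⅙*1 - b = -⅙ - b)
I = 38 (I = 6 - (-7 - 1*25) = 6 - (-7 - 25) = 6 - 1*(-32) = 6 + 32 = 38)
-16*(I + W(K, -4)) = -16*(38 + (-⅙ - 1*(-4))) = -16*(38 + (-⅙ + 4)) = -16*(38 + 23/6) = -16*251/6 = -2008/3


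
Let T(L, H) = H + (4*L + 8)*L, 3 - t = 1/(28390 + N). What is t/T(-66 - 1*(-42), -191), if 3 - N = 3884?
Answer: 73526/47081789 ≈ 0.0015617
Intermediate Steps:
N = -3881 (N = 3 - 1*3884 = 3 - 3884 = -3881)
t = 73526/24509 (t = 3 - 1/(28390 - 3881) = 3 - 1/24509 = 73526/24509 ≈ 3.0000)
T(L, H) = H + L*(8 + 4*L) (T(L, H) = H + (8 + 4*L)*L = H + L*(8 + 4*L))
t/T(-66 - 1*(-42), -191) = 73526/(24509*(-191 + 4*(-66 - 1*(-42))² + 8*(-66 - 1*(-42)))) = 73526/(24509*(-191 + 4*(-66 + 42)² + 8*(-66 + 42))) = 73526/(24509*(-191 + 4*(-24)² + 8*(-24))) = 73526/(24509*(-191 + 4*576 - 192)) = 73526/(24509*(-191 + 2304 - 192)) = (73526/24509)/1921 = (73526/24509)*(1/1921) = 73526/47081789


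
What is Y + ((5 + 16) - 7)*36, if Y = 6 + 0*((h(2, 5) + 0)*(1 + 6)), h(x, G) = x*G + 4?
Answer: 510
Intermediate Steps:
h(x, G) = 4 + G*x (h(x, G) = G*x + 4 = 4 + G*x)
Y = 6 (Y = 6 + 0*(((4 + 5*2) + 0)*(1 + 6)) = 6 + 0*(((4 + 10) + 0)*7) = 6 + 0*((14 + 0)*7) = 6 + 0*(14*7) = 6 + 0*98 = 6 + 0 = 6)
Y + ((5 + 16) - 7)*36 = 6 + ((5 + 16) - 7)*36 = 6 + (21 - 7)*36 = 6 + 14*36 = 6 + 504 = 510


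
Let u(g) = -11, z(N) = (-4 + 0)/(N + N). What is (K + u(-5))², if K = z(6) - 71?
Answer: 61009/9 ≈ 6778.8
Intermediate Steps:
z(N) = -2/N (z(N) = -4*1/(2*N) = -2/N)
K = -214/3 (K = -2/6 - 71 = -2*⅙ - 71 = -⅓ - 71 = -214/3 ≈ -71.333)
(K + u(-5))² = (-214/3 - 11)² = (-247/3)² = 61009/9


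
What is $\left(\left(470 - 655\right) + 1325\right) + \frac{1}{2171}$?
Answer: $\frac{2474941}{2171} \approx 1140.0$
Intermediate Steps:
$\left(\left(470 - 655\right) + 1325\right) + \frac{1}{2171} = \left(-185 + 1325\right) + \frac{1}{2171} = 1140 + \frac{1}{2171} = \frac{2474941}{2171}$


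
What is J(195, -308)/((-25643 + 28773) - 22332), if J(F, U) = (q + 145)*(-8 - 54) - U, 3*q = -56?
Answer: 11287/28803 ≈ 0.39187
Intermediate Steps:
q = -56/3 (q = (⅓)*(-56) = -56/3 ≈ -18.667)
J(F, U) = -23498/3 - U (J(F, U) = (-56/3 + 145)*(-8 - 54) - U = (379/3)*(-62) - U = -23498/3 - U)
J(195, -308)/((-25643 + 28773) - 22332) = (-23498/3 - 1*(-308))/((-25643 + 28773) - 22332) = (-23498/3 + 308)/(3130 - 22332) = -22574/3/(-19202) = -22574/3*(-1/19202) = 11287/28803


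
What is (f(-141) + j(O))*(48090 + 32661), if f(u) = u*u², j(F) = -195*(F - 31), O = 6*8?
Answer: -226630588536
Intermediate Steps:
O = 48
j(F) = 6045 - 195*F (j(F) = -195*(-31 + F) = 6045 - 195*F)
f(u) = u³
(f(-141) + j(O))*(48090 + 32661) = ((-141)³ + (6045 - 195*48))*(48090 + 32661) = (-2803221 + (6045 - 9360))*80751 = (-2803221 - 3315)*80751 = -2806536*80751 = -226630588536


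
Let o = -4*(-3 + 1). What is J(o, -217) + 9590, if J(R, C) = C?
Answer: 9373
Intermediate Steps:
o = 8 (o = -4*(-2) = 8)
J(o, -217) + 9590 = -217 + 9590 = 9373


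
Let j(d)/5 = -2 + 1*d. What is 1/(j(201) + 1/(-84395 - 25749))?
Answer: 110144/109593279 ≈ 0.0010050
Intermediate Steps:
j(d) = -10 + 5*d (j(d) = 5*(-2 + 1*d) = 5*(-2 + d) = -10 + 5*d)
1/(j(201) + 1/(-84395 - 25749)) = 1/((-10 + 5*201) + 1/(-84395 - 25749)) = 1/((-10 + 1005) + 1/(-110144)) = 1/(995 - 1/110144) = 1/(109593279/110144) = 110144/109593279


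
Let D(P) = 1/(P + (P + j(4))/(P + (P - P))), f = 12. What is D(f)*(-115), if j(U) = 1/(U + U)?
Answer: -11040/1249 ≈ -8.8391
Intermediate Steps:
j(U) = 1/(2*U)
D(P) = 1/(P + (⅛ + P)/P) (D(P) = 1/(P + (P + (½)/4)/(P + (P - P))) = 1/(P + (P + (½)*(¼))/(P + 0)) = 1/(P + (P + ⅛)/P) = 1/(P + (⅛ + P)/P))
D(f)*(-115) = (8*12/(1 + 8*12 + 8*12²))*(-115) = (8*12/(1 + 96 + 8*144))*(-115) = (8*12/(1 + 96 + 1152))*(-115) = (8*12/1249)*(-115) = (8*12*(1/1249))*(-115) = (96/1249)*(-115) = -11040/1249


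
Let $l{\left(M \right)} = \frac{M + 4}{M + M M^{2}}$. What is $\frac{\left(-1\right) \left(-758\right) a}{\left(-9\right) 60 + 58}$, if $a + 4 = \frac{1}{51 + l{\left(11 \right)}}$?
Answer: $\frac{103272194}{16498137} \approx 6.2596$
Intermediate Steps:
$l{\left(M \right)} = \frac{4 + M}{M + M^{3}}$
$a = - \frac{272486}{68457}$ ($a = -4 + \frac{1}{51 + \frac{4 + 11}{11 + 11^{3}}} = -4 + \frac{1}{51 + \frac{1}{11 + 1331} \cdot 15} = -4 + \frac{1}{51 + \frac{1}{1342} \cdot 15} = -4 + \frac{1}{51 + \frac{15}{1342}} = -4 + \frac{1}{\frac{68457}{1342}} = -4 + \frac{1342}{68457} = - \frac{272486}{68457} \approx -3.9804$)
$\frac{\left(-1\right) \left(-758\right) a}{\left(-9\right) 60 + 58} = \frac{\left(-1\right) \left(-758\right) \left(- \frac{272486}{68457}\right)}{\left(-9\right) 60 + 58} = \frac{758 \left(- \frac{272486}{68457}\right)}{-540 + 58} = - \frac{206544388}{68457 \left(-482\right)} = \left(- \frac{206544388}{68457}\right) \left(- \frac{1}{482}\right) = \frac{103272194}{16498137}$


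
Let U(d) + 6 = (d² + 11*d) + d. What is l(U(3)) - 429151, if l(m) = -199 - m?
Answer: -429389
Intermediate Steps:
U(d) = -6 + d² + 12*d (U(d) = -6 + ((d² + 11*d) + d) = -6 + (d² + 12*d) = -6 + d² + 12*d)
l(U(3)) - 429151 = (-199 - (-6 + 3² + 12*3)) - 429151 = (-199 - (-6 + 9 + 36)) - 429151 = (-199 - 1*39) - 429151 = (-199 - 39) - 429151 = -238 - 429151 = -429389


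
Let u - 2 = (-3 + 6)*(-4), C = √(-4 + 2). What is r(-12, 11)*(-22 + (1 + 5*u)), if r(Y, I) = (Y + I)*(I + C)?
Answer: 781 + 71*I*√2 ≈ 781.0 + 100.41*I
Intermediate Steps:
C = I*√2 (C = √(-2) = I*√2 ≈ 1.4142*I)
u = -10 (u = 2 + (-3 + 6)*(-4) = 2 + 3*(-4) = 2 - 12 = -10)
r(Y, I) = (I + Y)*(I + I*√2) (r(Y, I) = (Y + I)*(I + I*√2) = (I + Y)*(I + I*√2))
r(-12, 11)*(-22 + (1 + 5*u)) = (11² + 11*(-12) + I*11*√2 + I*(-12)*√2)*(-22 + (1 + 5*(-10))) = (121 - 132 + 11*I*√2 - 12*I*√2)*(-22 + (1 - 50)) = (-11 - I*√2)*(-22 - 49) = (-11 - I*√2)*(-71) = 781 + 71*I*√2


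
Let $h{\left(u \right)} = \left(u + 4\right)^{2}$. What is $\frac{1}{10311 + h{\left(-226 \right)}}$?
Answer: $\frac{1}{59595} \approx 1.678 \cdot 10^{-5}$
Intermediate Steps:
$h{\left(u \right)} = \left(4 + u\right)^{2}$
$\frac{1}{10311 + h{\left(-226 \right)}} = \frac{1}{10311 + \left(4 - 226\right)^{2}} = \frac{1}{10311 + \left(-222\right)^{2}} = \frac{1}{10311 + 49284} = \frac{1}{59595}$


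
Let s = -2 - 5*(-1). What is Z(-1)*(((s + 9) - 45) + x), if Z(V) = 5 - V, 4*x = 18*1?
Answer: -171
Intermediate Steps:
x = 9/2 (x = (18*1)/4 = (¼)*18 = 9/2 ≈ 4.5000)
s = 3 (s = -2 + 5 = 3)
Z(-1)*(((s + 9) - 45) + x) = (5 - 1*(-1))*(((3 + 9) - 45) + 9/2) = (5 + 1)*((12 - 45) + 9/2) = 6*(-33 + 9/2) = 6*(-57/2) = -171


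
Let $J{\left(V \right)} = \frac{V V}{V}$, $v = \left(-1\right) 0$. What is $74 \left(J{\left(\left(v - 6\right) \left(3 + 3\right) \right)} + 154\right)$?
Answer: $8732$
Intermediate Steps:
$v = 0$
$J{\left(V \right)} = V$ ($J{\left(V \right)} = \frac{V^{2}}{V} = V$)
$74 \left(J{\left(\left(v - 6\right) \left(3 + 3\right) \right)} + 154\right) = 74 \left(\left(0 - 6\right) \left(3 + 3\right) + 154\right) = 74 \left(\left(-6\right) 6 + 154\right) = 74 \left(-36 + 154\right) = 74 \cdot 118 = 8732$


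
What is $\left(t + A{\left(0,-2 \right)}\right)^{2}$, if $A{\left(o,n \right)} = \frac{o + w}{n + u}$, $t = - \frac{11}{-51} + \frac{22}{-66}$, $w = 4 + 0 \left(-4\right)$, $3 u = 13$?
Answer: $\frac{36100}{14161} \approx 2.5493$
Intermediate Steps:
$u = \frac{13}{3}$ ($u = \frac{1}{3} \cdot 13 = \frac{13}{3} \approx 4.3333$)
$w = 4$ ($w = 4 + 0 = 4$)
$t = - \frac{2}{17}$ ($t = \left(-11\right) \left(- \frac{1}{51}\right) + 22 \left(- \frac{1}{66}\right) = \frac{11}{51} - \frac{1}{3} = - \frac{2}{17} \approx -0.11765$)
$A{\left(o,n \right)} = \frac{4 + o}{\frac{13}{3} + n}$ ($A{\left(o,n \right)} = \frac{o + 4}{n + \frac{13}{3}} = \frac{4 + o}{\frac{13}{3} + n}$)
$\left(t + A{\left(0,-2 \right)}\right)^{2} = \left(- \frac{2}{17} + \frac{3 \left(4 + 0\right)}{13 + 3 \left(-2\right)}\right)^{2} = \left(- \frac{2}{17} + 3 \frac{1}{13 - 6} \cdot 4\right)^{2} = \left(- \frac{2}{17} + 3 \cdot \frac{1}{7} \cdot 4\right)^{2} = \left(- \frac{2}{17} + \frac{12}{7}\right)^{2} = \left(\frac{190}{119}\right)^{2} = \frac{36100}{14161}$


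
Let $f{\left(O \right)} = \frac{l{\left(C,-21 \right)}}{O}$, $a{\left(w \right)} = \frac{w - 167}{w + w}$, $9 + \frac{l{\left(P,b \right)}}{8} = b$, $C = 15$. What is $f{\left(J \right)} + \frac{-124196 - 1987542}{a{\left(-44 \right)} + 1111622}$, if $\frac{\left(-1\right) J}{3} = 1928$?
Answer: $- \frac{43807510034}{23575330227} \approx -1.8582$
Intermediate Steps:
$J = -5784$ ($J = \left(-3\right) 1928 = -5784$)
$l{\left(P,b \right)} = -72 + 8 b$
$a{\left(w \right)} = \frac{-167 + w}{2 w}$
$f{\left(O \right)} = - \frac{240}{O}$ ($f{\left(O \right)} = \frac{-72 + 8 \left(-21\right)}{O} = \frac{-72 - 168}{O} = - \frac{240}{O}$)
$f{\left(J \right)} + \frac{-124196 - 1987542}{a{\left(-44 \right)} + 1111622} = - \frac{240}{-5784} + \frac{-124196 - 1987542}{\frac{-167 - 44}{2 \left(-44\right)} + 1111622} = \left(-240\right) \left(- \frac{1}{5784}\right) - \frac{2111738}{\frac{1}{2} \left(- \frac{1}{44}\right) \left(-211\right) + 1111622} = \frac{10}{241} - \frac{2111738}{\frac{211}{88} + 1111622} = \frac{10}{241} - \frac{2111738}{\frac{97822947}{88}} = \frac{10}{241} - \frac{185832944}{97822947} = - \frac{43807510034}{23575330227}$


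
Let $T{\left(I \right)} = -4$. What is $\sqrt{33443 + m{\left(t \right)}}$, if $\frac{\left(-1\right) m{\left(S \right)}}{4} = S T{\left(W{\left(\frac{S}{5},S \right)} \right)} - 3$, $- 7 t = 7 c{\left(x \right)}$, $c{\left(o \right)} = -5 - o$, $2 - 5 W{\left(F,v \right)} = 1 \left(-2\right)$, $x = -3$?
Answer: $\sqrt{33487} \approx 182.99$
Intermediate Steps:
$W{\left(F,v \right)} = \frac{4}{5}$ ($W{\left(F,v \right)} = \frac{2}{5} - \frac{1 \left(-2\right)}{5} = \frac{2}{5} - - \frac{2}{5} = \frac{2}{5} + \frac{2}{5} = \frac{4}{5}$)
$t = 2$ ($t = - \frac{7 \left(-5 - -3\right)}{7} = - \frac{7 \left(-5 + 3\right)}{7} = - \frac{7 \left(-2\right)}{7} = \left(- \frac{1}{7}\right) \left(-14\right) = 2$)
$m{\left(S \right)} = 12 + 16 S$ ($m{\left(S \right)} = - 4 \left(S \left(-4\right) - 3\right) = - 4 \left(- 4 S - 3\right) = - 4 \left(-3 - 4 S\right) = 12 + 16 S$)
$\sqrt{33443 + m{\left(t \right)}} = \sqrt{33443 + \left(12 + 16 \cdot 2\right)} = \sqrt{33443 + \left(12 + 32\right)} = \sqrt{33443 + 44} = \sqrt{33487}$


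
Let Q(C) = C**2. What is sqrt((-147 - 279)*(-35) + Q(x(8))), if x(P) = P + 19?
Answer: sqrt(15639) ≈ 125.06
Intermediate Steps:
x(P) = 19 + P
sqrt((-147 - 279)*(-35) + Q(x(8))) = sqrt((-147 - 279)*(-35) + (19 + 8)**2) = sqrt(-426*(-35) + 27**2) = sqrt(14910 + 729) = sqrt(15639)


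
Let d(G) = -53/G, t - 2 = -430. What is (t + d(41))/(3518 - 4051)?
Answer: 17601/21853 ≈ 0.80543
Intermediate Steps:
t = -428 (t = 2 - 430 = -428)
(t + d(41))/(3518 - 4051) = (-428 - 53/41)/(3518 - 4051) = (-428 - 53*1/41)/(-533) = (-428 - 53/41)*(-1/533) = -17601/41*(-1/533) = 17601/21853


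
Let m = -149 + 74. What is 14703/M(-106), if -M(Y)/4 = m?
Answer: 4901/100 ≈ 49.010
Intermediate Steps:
m = -75
M(Y) = 300 (M(Y) = -4*(-75) = 300)
14703/M(-106) = 14703/300 = 14703*(1/300) = 4901/100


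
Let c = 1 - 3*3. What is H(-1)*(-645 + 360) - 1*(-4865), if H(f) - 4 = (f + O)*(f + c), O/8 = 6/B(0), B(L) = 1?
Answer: 124280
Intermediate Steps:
c = -8 (c = 1 - 9 = -8)
O = 48 (O = 8*(6/1) = 8*(6*1) = 8*6 = 48)
H(f) = 4 + (-8 + f)*(48 + f) (H(f) = 4 + (f + 48)*(f - 8) = 4 + (48 + f)*(-8 + f) = 4 + (-8 + f)*(48 + f))
H(-1)*(-645 + 360) - 1*(-4865) = (-380 + (-1)**2 + 40*(-1))*(-645 + 360) - 1*(-4865) = (-380 + 1 - 40)*(-285) + 4865 = -419*(-285) + 4865 = 119415 + 4865 = 124280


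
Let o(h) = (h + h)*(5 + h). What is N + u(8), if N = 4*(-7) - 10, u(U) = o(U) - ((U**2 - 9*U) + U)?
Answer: 170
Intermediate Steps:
o(h) = 2*h*(5 + h) (o(h) = (2*h)*(5 + h) = 2*h*(5 + h))
u(U) = -U**2 + 8*U + 2*U*(5 + U) (u(U) = 2*U*(5 + U) - ((U**2 - 9*U) + U) = 2*U*(5 + U) - (U**2 - 8*U) = 2*U*(5 + U) + (-U**2 + 8*U) = -U**2 + 8*U + 2*U*(5 + U))
N = -38 (N = -28 - 10 = -38)
N + u(8) = -38 + 8*(18 + 8) = -38 + 8*26 = -38 + 208 = 170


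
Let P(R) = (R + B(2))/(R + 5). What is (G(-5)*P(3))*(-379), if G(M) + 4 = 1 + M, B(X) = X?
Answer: 1895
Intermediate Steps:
G(M) = -3 + M (G(M) = -4 + (1 + M) = -3 + M)
P(R) = (2 + R)/(5 + R) (P(R) = (R + 2)/(R + 5) = (2 + R)/(5 + R))
(G(-5)*P(3))*(-379) = ((-3 - 5)*((2 + 3)/(5 + 3)))*(-379) = -8*5/8*(-379) = -5*(-379) = 1895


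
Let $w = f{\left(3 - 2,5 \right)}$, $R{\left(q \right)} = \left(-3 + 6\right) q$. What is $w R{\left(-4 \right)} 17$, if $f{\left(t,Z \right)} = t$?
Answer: $-204$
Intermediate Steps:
$R{\left(q \right)} = 3 q$
$w = 1$ ($w = 3 - 2 = 1$)
$w R{\left(-4 \right)} 17 = 1 \cdot 3 \left(-4\right) 17 = 1 \left(-12\right) 17 = \left(-12\right) 17 = -204$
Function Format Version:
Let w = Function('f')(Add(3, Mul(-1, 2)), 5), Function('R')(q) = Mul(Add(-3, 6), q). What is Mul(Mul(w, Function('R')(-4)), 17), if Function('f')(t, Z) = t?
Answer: -204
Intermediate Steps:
Function('R')(q) = Mul(3, q)
w = 1 (w = Add(3, Mul(-1, 2)) = Add(3, -2) = 1)
Mul(Mul(w, Function('R')(-4)), 17) = Mul(Mul(1, Mul(3, -4)), 17) = Mul(Mul(1, -12), 17) = Mul(-12, 17) = -204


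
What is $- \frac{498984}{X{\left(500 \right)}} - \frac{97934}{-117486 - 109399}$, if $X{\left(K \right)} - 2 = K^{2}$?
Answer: $- \frac{869885186}{556095135} \approx -1.5643$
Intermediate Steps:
$X{\left(K \right)} = 2 + K^{2}$
$- \frac{498984}{X{\left(500 \right)}} - \frac{97934}{-117486 - 109399} = - \frac{498984}{2 + 500^{2}} - \frac{97934}{-117486 - 109399} = - \frac{498984}{2 + 250000} - \frac{97934}{-117486 - 109399} = - \frac{498984}{250002} - \frac{97934}{-226885} = \left(-498984\right) \frac{1}{250002} - - \frac{97934}{226885} = - \frac{4892}{2451} + \frac{97934}{226885} = - \frac{869885186}{556095135}$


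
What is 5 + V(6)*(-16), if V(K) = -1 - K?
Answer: 117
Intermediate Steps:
5 + V(6)*(-16) = 5 + (-1 - 1*6)*(-16) = 5 + (-1 - 6)*(-16) = 5 - 7*(-16) = 5 + 112 = 117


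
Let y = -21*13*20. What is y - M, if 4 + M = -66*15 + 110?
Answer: -4576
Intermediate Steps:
y = -5460 (y = -273*20 = -5460)
M = -884 (M = -4 + (-66*15 + 110) = -4 + (-33*30 + 110) = -4 + (-990 + 110) = -4 - 880 = -884)
y - M = -5460 - 1*(-884) = -5460 + 884 = -4576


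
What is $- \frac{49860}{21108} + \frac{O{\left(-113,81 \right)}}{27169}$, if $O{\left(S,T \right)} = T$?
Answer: $- \frac{112744716}{47790271} \approx -2.3592$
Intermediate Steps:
$- \frac{49860}{21108} + \frac{O{\left(-113,81 \right)}}{27169} = - \frac{49860}{21108} + \frac{81}{27169} = \left(-49860\right) \frac{1}{21108} + 81 \cdot \frac{1}{27169} = - \frac{4155}{1759} + \frac{81}{27169} = - \frac{112744716}{47790271}$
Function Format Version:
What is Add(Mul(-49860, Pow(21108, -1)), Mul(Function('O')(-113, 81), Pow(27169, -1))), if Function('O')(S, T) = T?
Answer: Rational(-112744716, 47790271) ≈ -2.3592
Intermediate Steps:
Add(Mul(-49860, Pow(21108, -1)), Mul(Function('O')(-113, 81), Pow(27169, -1))) = Add(Mul(-49860, Pow(21108, -1)), Mul(81, Pow(27169, -1))) = Add(Mul(-49860, Rational(1, 21108)), Mul(81, Rational(1, 27169))) = Add(Rational(-4155, 1759), Rational(81, 27169)) = Rational(-112744716, 47790271)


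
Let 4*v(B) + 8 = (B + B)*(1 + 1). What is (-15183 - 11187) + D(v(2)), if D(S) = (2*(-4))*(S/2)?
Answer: -26370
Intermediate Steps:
v(B) = -2 + B (v(B) = -2 + ((B + B)*(1 + 1))/4 = -2 + ((2*B)*2)/4 = -2 + (4*B)/4 = -2 + B)
D(S) = -4*S (D(S) = -8*S/2 = -4*S)
(-15183 - 11187) + D(v(2)) = (-15183 - 11187) - 4*(-2 + 2) = -26370 - 4*0 = -26370 + 0 = -26370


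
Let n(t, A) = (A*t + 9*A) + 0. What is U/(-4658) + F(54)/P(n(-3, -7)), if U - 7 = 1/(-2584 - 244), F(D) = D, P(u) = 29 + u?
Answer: -711589831/171246712 ≈ -4.1553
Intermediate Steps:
n(t, A) = 9*A + A*t (n(t, A) = (9*A + A*t) + 0 = 9*A + A*t)
U = 19795/2828 (U = 7 + 1/(-2584 - 244) = 7 + 1/(-2828) = 7 - 1/2828 = 19795/2828 ≈ 6.9996)
U/(-4658) + F(54)/P(n(-3, -7)) = (19795/2828)/(-4658) + 54/(29 - 7*(9 - 3)) = (19795/2828)*(-1/4658) + 54/(29 - 7*6) = -19795/13172824 + 54/(29 - 42) = -19795/13172824 + 54/(-13) = -19795/13172824 + 54*(-1/13) = -19795/13172824 - 54/13 = -711589831/171246712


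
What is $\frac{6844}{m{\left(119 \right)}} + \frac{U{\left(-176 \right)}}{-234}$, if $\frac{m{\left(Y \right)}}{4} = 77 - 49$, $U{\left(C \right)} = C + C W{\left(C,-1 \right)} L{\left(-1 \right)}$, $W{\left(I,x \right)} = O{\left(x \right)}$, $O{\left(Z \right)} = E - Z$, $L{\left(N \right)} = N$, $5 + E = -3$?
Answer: $\frac{219899}{3276} \approx 67.124$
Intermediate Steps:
$E = -8$ ($E = -5 - 3 = -8$)
$O{\left(Z \right)} = -8 - Z$
$W{\left(I,x \right)} = -8 - x$
$U{\left(C \right)} = 8 C$ ($U{\left(C \right)} = C + C \left(-8 - -1\right) \left(-1\right) = C + C \left(-8 + 1\right) \left(-1\right) = C + C \left(-7\right) \left(-1\right) = C + - 7 C \left(-1\right) = C + 7 C = 8 C$)
$m{\left(Y \right)} = 112$ ($m{\left(Y \right)} = 4 \left(77 - 49\right) = 4 \cdot 28 = 112$)
$\frac{6844}{m{\left(119 \right)}} + \frac{U{\left(-176 \right)}}{-234} = \frac{6844}{112} + \frac{8 \left(-176\right)}{-234} = 6844 \cdot \frac{1}{112} - - \frac{704}{117} = \frac{1711}{28} + \frac{704}{117} = \frac{219899}{3276}$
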